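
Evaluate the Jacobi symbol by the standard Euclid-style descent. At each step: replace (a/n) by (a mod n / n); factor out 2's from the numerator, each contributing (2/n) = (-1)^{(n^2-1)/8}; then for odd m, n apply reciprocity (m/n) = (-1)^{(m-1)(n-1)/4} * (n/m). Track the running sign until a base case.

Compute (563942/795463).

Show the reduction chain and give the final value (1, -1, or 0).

1

563942 = 2^1·281971; (2/795463) = +1 since 795463 mod 8 = 7, so (563942/795463) = (+1)^1·(281971/795463); sign now +1
reciprocity: (281971/795463) = -1·(795463/281971) since 281971 mod 4 = 3, 795463 mod 4 = 3; sign now -1
(795463/281971) = (231521/281971)   [reduce mod 281971]
reciprocity: (231521/281971) = +1·(281971/231521) since 231521 mod 4 = 1, 281971 mod 4 = 3; sign now -1
(281971/231521) = (50450/231521)   [reduce mod 231521]
50450 = 2^1·25225; (2/231521) = +1 since 231521 mod 8 = 1, so (50450/231521) = (+1)^1·(25225/231521); sign now -1
reciprocity: (25225/231521) = +1·(231521/25225) since 25225 mod 4 = 1, 231521 mod 4 = 1; sign now -1
(231521/25225) = (4496/25225)   [reduce mod 25225]
4496 = 2^4·281; (2/25225) = +1 since 25225 mod 8 = 1, so (4496/25225) = (+1)^4·(281/25225); sign now -1
reciprocity: (281/25225) = +1·(25225/281) since 281 mod 4 = 1, 25225 mod 4 = 1; sign now -1
(25225/281) = (216/281)   [reduce mod 281]
216 = 2^3·27; (2/281) = +1 since 281 mod 8 = 1, so (216/281) = (+1)^3·(27/281); sign now -1
reciprocity: (27/281) = +1·(281/27) since 27 mod 4 = 3, 281 mod 4 = 1; sign now -1
(281/27) = (11/27)   [reduce mod 27]
reciprocity: (11/27) = -1·(27/11) since 11 mod 4 = 3, 27 mod 4 = 3; sign now +1
(27/11) = (5/11)   [reduce mod 11]
reciprocity: (5/11) = +1·(11/5) since 5 mod 4 = 1, 11 mod 4 = 3; sign now +1
(11/5) = (1/5)   [reduce mod 5]
(1/5) = 1; final value = sign = +1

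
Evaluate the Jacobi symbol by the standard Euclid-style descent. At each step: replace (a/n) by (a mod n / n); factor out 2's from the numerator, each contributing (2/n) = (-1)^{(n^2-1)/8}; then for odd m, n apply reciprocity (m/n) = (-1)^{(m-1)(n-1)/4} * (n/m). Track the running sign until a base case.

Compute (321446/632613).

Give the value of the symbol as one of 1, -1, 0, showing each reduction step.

-1

321446 = 2^1·160723; (2/632613) = -1 since 632613 mod 8 = 5, so (321446/632613) = (-1)^1·(160723/632613); sign now -1
reciprocity: (160723/632613) = +1·(632613/160723) since 160723 mod 4 = 3, 632613 mod 4 = 1; sign now -1
(632613/160723) = (150444/160723)   [reduce mod 160723]
150444 = 2^2·37611; (2/160723) = -1 since 160723 mod 8 = 3, so (150444/160723) = (-1)^2·(37611/160723); sign now -1
reciprocity: (37611/160723) = -1·(160723/37611) since 37611 mod 4 = 3, 160723 mod 4 = 3; sign now +1
(160723/37611) = (10279/37611)   [reduce mod 37611]
reciprocity: (10279/37611) = -1·(37611/10279) since 10279 mod 4 = 3, 37611 mod 4 = 3; sign now -1
(37611/10279) = (6774/10279)   [reduce mod 10279]
6774 = 2^1·3387; (2/10279) = +1 since 10279 mod 8 = 7, so (6774/10279) = (+1)^1·(3387/10279); sign now -1
reciprocity: (3387/10279) = -1·(10279/3387) since 3387 mod 4 = 3, 10279 mod 4 = 3; sign now +1
(10279/3387) = (118/3387)   [reduce mod 3387]
118 = 2^1·59; (2/3387) = -1 since 3387 mod 8 = 3, so (118/3387) = (-1)^1·(59/3387); sign now -1
reciprocity: (59/3387) = -1·(3387/59) since 59 mod 4 = 3, 3387 mod 4 = 3; sign now +1
(3387/59) = (24/59)   [reduce mod 59]
24 = 2^3·3; (2/59) = -1 since 59 mod 8 = 3, so (24/59) = (-1)^3·(3/59); sign now -1
reciprocity: (3/59) = -1·(59/3) since 3 mod 4 = 3, 59 mod 4 = 3; sign now +1
(59/3) = (2/3)   [reduce mod 3]
2 = 2^1·1; (2/3) = -1 since 3 mod 8 = 3, so (2/3) = (-1)^1·(1/3); sign now -1
(1/3) = 1; final value = sign = -1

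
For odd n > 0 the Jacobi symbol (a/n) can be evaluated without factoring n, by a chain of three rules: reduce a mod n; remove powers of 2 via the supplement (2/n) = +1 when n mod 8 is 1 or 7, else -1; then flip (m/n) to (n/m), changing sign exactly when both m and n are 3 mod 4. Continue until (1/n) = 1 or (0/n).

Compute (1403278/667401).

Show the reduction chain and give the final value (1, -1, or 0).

1

(1403278/667401): 1403278 mod 667401 = 68476, so (1403278/667401) = (68476/667401)
factor out 2^2: 68476 = 2^2·17119; with 667401 mod 8 = 1, (2/667401) = +1; sign now +1; continue with (17119/667401)
flip (17119/667401) -> (667401/17119): both odd, 17119 mod 4 = 3, 667401 mod 4 = 1, so the flip contributes +1; sign now +1
(667401/17119): 667401 mod 17119 = 16879, so (667401/17119) = (16879/17119)
flip (16879/17119) -> (17119/16879): both odd, 16879 mod 4 = 3, 17119 mod 4 = 3, so the flip contributes -1; sign now -1
(17119/16879): 17119 mod 16879 = 240, so (17119/16879) = (240/16879)
factor out 2^4: 240 = 2^4·15; with 16879 mod 8 = 7, (2/16879) = +1; sign now -1; continue with (15/16879)
flip (15/16879) -> (16879/15): both odd, 15 mod 4 = 3, 16879 mod 4 = 3, so the flip contributes -1; sign now +1
(16879/15): 16879 mod 15 = 4, so (16879/15) = (4/15)
factor out 2^2: 4 = 2^2·1; with 15 mod 8 = 7, (2/15) = +1; sign now +1; continue with (1/15)
reached (1/15) = 1, so the symbol is +1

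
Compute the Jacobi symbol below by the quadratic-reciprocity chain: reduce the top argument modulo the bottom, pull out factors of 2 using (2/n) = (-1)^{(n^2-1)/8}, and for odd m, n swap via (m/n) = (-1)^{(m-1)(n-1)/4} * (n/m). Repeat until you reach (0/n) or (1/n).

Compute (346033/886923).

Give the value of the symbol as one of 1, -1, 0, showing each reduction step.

reciprocity: (346033/886923) = +1·(886923/346033) since 346033 mod 4 = 1, 886923 mod 4 = 3; sign now +1
(886923/346033) = (194857/346033)   [reduce mod 346033]
reciprocity: (194857/346033) = +1·(346033/194857) since 194857 mod 4 = 1, 346033 mod 4 = 1; sign now +1
(346033/194857) = (151176/194857)   [reduce mod 194857]
151176 = 2^3·18897; (2/194857) = +1 since 194857 mod 8 = 1, so (151176/194857) = (+1)^3·(18897/194857); sign now +1
reciprocity: (18897/194857) = +1·(194857/18897) since 18897 mod 4 = 1, 194857 mod 4 = 1; sign now +1
(194857/18897) = (5887/18897)   [reduce mod 18897]
reciprocity: (5887/18897) = +1·(18897/5887) since 5887 mod 4 = 3, 18897 mod 4 = 1; sign now +1
(18897/5887) = (1236/5887)   [reduce mod 5887]
1236 = 2^2·309; (2/5887) = +1 since 5887 mod 8 = 7, so (1236/5887) = (+1)^2·(309/5887); sign now +1
reciprocity: (309/5887) = +1·(5887/309) since 309 mod 4 = 1, 5887 mod 4 = 3; sign now +1
(5887/309) = (16/309)   [reduce mod 309]
16 = 2^4·1; (2/309) = -1 since 309 mod 8 = 5, so (16/309) = (-1)^4·(1/309); sign now +1
(1/309) = 1; final value = sign = +1

1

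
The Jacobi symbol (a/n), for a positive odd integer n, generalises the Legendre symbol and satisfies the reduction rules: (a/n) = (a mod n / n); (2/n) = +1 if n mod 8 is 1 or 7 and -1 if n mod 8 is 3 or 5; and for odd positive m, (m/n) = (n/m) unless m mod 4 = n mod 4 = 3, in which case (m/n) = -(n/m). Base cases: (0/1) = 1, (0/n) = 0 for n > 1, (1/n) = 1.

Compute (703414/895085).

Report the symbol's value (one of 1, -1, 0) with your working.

703414 = 2^1·351707; (2/895085) = -1 since 895085 mod 8 = 5, so (703414/895085) = (-1)^1·(351707/895085); sign now -1
reciprocity: (351707/895085) = +1·(895085/351707) since 351707 mod 4 = 3, 895085 mod 4 = 1; sign now -1
(895085/351707) = (191671/351707)   [reduce mod 351707]
reciprocity: (191671/351707) = -1·(351707/191671) since 191671 mod 4 = 3, 351707 mod 4 = 3; sign now +1
(351707/191671) = (160036/191671)   [reduce mod 191671]
160036 = 2^2·40009; (2/191671) = +1 since 191671 mod 8 = 7, so (160036/191671) = (+1)^2·(40009/191671); sign now +1
reciprocity: (40009/191671) = +1·(191671/40009) since 40009 mod 4 = 1, 191671 mod 4 = 3; sign now +1
(191671/40009) = (31635/40009)   [reduce mod 40009]
reciprocity: (31635/40009) = +1·(40009/31635) since 31635 mod 4 = 3, 40009 mod 4 = 1; sign now +1
(40009/31635) = (8374/31635)   [reduce mod 31635]
8374 = 2^1·4187; (2/31635) = -1 since 31635 mod 8 = 3, so (8374/31635) = (-1)^1·(4187/31635); sign now -1
reciprocity: (4187/31635) = -1·(31635/4187) since 4187 mod 4 = 3, 31635 mod 4 = 3; sign now +1
(31635/4187) = (2326/4187)   [reduce mod 4187]
2326 = 2^1·1163; (2/4187) = -1 since 4187 mod 8 = 3, so (2326/4187) = (-1)^1·(1163/4187); sign now -1
reciprocity: (1163/4187) = -1·(4187/1163) since 1163 mod 4 = 3, 4187 mod 4 = 3; sign now +1
(4187/1163) = (698/1163)   [reduce mod 1163]
698 = 2^1·349; (2/1163) = -1 since 1163 mod 8 = 3, so (698/1163) = (-1)^1·(349/1163); sign now -1
reciprocity: (349/1163) = +1·(1163/349) since 349 mod 4 = 1, 1163 mod 4 = 3; sign now -1
(1163/349) = (116/349)   [reduce mod 349]
116 = 2^2·29; (2/349) = -1 since 349 mod 8 = 5, so (116/349) = (-1)^2·(29/349); sign now -1
reciprocity: (29/349) = +1·(349/29) since 29 mod 4 = 1, 349 mod 4 = 1; sign now -1
(349/29) = (1/29)   [reduce mod 29]
(1/29) = 1; final value = sign = -1

-1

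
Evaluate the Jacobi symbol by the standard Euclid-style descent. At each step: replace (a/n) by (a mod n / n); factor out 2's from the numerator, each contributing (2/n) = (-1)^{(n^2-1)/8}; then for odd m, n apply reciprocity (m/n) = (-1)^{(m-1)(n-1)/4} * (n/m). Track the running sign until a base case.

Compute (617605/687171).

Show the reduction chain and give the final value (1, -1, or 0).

1

flip (617605/687171) -> (687171/617605): both odd, 617605 mod 4 = 1, 687171 mod 4 = 3, so the flip contributes +1; sign now +1
(687171/617605): 687171 mod 617605 = 69566, so (687171/617605) = (69566/617605)
factor out 2^1: 69566 = 2^1·34783; with 617605 mod 8 = 5, (2/617605) = -1; sign now -1; continue with (34783/617605)
flip (34783/617605) -> (617605/34783): both odd, 34783 mod 4 = 3, 617605 mod 4 = 1, so the flip contributes +1; sign now -1
(617605/34783): 617605 mod 34783 = 26294, so (617605/34783) = (26294/34783)
factor out 2^1: 26294 = 2^1·13147; with 34783 mod 8 = 7, (2/34783) = +1; sign now -1; continue with (13147/34783)
flip (13147/34783) -> (34783/13147): both odd, 13147 mod 4 = 3, 34783 mod 4 = 3, so the flip contributes -1; sign now +1
(34783/13147): 34783 mod 13147 = 8489, so (34783/13147) = (8489/13147)
flip (8489/13147) -> (13147/8489): both odd, 8489 mod 4 = 1, 13147 mod 4 = 3, so the flip contributes +1; sign now +1
(13147/8489): 13147 mod 8489 = 4658, so (13147/8489) = (4658/8489)
factor out 2^1: 4658 = 2^1·2329; with 8489 mod 8 = 1, (2/8489) = +1; sign now +1; continue with (2329/8489)
flip (2329/8489) -> (8489/2329): both odd, 2329 mod 4 = 1, 8489 mod 4 = 1, so the flip contributes +1; sign now +1
(8489/2329): 8489 mod 2329 = 1502, so (8489/2329) = (1502/2329)
factor out 2^1: 1502 = 2^1·751; with 2329 mod 8 = 1, (2/2329) = +1; sign now +1; continue with (751/2329)
flip (751/2329) -> (2329/751): both odd, 751 mod 4 = 3, 2329 mod 4 = 1, so the flip contributes +1; sign now +1
(2329/751): 2329 mod 751 = 76, so (2329/751) = (76/751)
factor out 2^2: 76 = 2^2·19; with 751 mod 8 = 7, (2/751) = +1; sign now +1; continue with (19/751)
flip (19/751) -> (751/19): both odd, 19 mod 4 = 3, 751 mod 4 = 3, so the flip contributes -1; sign now -1
(751/19): 751 mod 19 = 10, so (751/19) = (10/19)
factor out 2^1: 10 = 2^1·5; with 19 mod 8 = 3, (2/19) = -1; sign now +1; continue with (5/19)
flip (5/19) -> (19/5): both odd, 5 mod 4 = 1, 19 mod 4 = 3, so the flip contributes +1; sign now +1
(19/5): 19 mod 5 = 4, so (19/5) = (4/5)
factor out 2^2: 4 = 2^2·1; with 5 mod 8 = 5, (2/5) = -1; sign now +1; continue with (1/5)
reached (1/5) = 1, so the symbol is +1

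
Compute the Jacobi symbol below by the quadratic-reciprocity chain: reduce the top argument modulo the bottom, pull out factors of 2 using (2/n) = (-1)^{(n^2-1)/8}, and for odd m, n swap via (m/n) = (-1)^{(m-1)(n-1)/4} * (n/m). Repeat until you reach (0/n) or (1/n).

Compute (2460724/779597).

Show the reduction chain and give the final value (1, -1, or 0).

(2460724/779597) = (121933/779597)   [reduce mod 779597]
reciprocity: (121933/779597) = +1·(779597/121933) since 121933 mod 4 = 1, 779597 mod 4 = 1; sign now +1
(779597/121933) = (47999/121933)   [reduce mod 121933]
reciprocity: (47999/121933) = +1·(121933/47999) since 47999 mod 4 = 3, 121933 mod 4 = 1; sign now +1
(121933/47999) = (25935/47999)   [reduce mod 47999]
reciprocity: (25935/47999) = -1·(47999/25935) since 25935 mod 4 = 3, 47999 mod 4 = 3; sign now -1
(47999/25935) = (22064/25935)   [reduce mod 25935]
22064 = 2^4·1379; (2/25935) = +1 since 25935 mod 8 = 7, so (22064/25935) = (+1)^4·(1379/25935); sign now -1
reciprocity: (1379/25935) = -1·(25935/1379) since 1379 mod 4 = 3, 25935 mod 4 = 3; sign now +1
(25935/1379) = (1113/1379)   [reduce mod 1379]
reciprocity: (1113/1379) = +1·(1379/1113) since 1113 mod 4 = 1, 1379 mod 4 = 3; sign now +1
(1379/1113) = (266/1113)   [reduce mod 1113]
266 = 2^1·133; (2/1113) = +1 since 1113 mod 8 = 1, so (266/1113) = (+1)^1·(133/1113); sign now +1
reciprocity: (133/1113) = +1·(1113/133) since 133 mod 4 = 1, 1113 mod 4 = 1; sign now +1
(1113/133) = (49/133)   [reduce mod 133]
reciprocity: (49/133) = +1·(133/49) since 49 mod 4 = 1, 133 mod 4 = 1; sign now +1
(133/49) = (35/49)   [reduce mod 49]
reciprocity: (35/49) = +1·(49/35) since 35 mod 4 = 3, 49 mod 4 = 1; sign now +1
(49/35) = (14/35)   [reduce mod 35]
14 = 2^1·7; (2/35) = -1 since 35 mod 8 = 3, so (14/35) = (-1)^1·(7/35); sign now -1
reciprocity: (7/35) = -1·(35/7) since 7 mod 4 = 3, 35 mod 4 = 3; sign now +1
(35/7) = (0/7)   [reduce mod 7]
(0/7) = 0   [gcd(a, n) > 1]; final value = 0

0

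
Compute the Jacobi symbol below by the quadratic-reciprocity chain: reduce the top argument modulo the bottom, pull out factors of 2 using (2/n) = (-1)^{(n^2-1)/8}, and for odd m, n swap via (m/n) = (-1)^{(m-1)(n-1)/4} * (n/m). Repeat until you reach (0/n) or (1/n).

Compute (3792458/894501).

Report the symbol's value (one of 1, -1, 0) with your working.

1

(3792458/894501): 3792458 mod 894501 = 214454, so (3792458/894501) = (214454/894501)
factor out 2^1: 214454 = 2^1·107227; with 894501 mod 8 = 5, (2/894501) = -1; sign now -1; continue with (107227/894501)
flip (107227/894501) -> (894501/107227): both odd, 107227 mod 4 = 3, 894501 mod 4 = 1, so the flip contributes +1; sign now -1
(894501/107227): 894501 mod 107227 = 36685, so (894501/107227) = (36685/107227)
flip (36685/107227) -> (107227/36685): both odd, 36685 mod 4 = 1, 107227 mod 4 = 3, so the flip contributes +1; sign now -1
(107227/36685): 107227 mod 36685 = 33857, so (107227/36685) = (33857/36685)
flip (33857/36685) -> (36685/33857): both odd, 33857 mod 4 = 1, 36685 mod 4 = 1, so the flip contributes +1; sign now -1
(36685/33857): 36685 mod 33857 = 2828, so (36685/33857) = (2828/33857)
factor out 2^2: 2828 = 2^2·707; with 33857 mod 8 = 1, (2/33857) = +1; sign now -1; continue with (707/33857)
flip (707/33857) -> (33857/707): both odd, 707 mod 4 = 3, 33857 mod 4 = 1, so the flip contributes +1; sign now -1
(33857/707): 33857 mod 707 = 628, so (33857/707) = (628/707)
factor out 2^2: 628 = 2^2·157; with 707 mod 8 = 3, (2/707) = -1; sign now -1; continue with (157/707)
flip (157/707) -> (707/157): both odd, 157 mod 4 = 1, 707 mod 4 = 3, so the flip contributes +1; sign now -1
(707/157): 707 mod 157 = 79, so (707/157) = (79/157)
flip (79/157) -> (157/79): both odd, 79 mod 4 = 3, 157 mod 4 = 1, so the flip contributes +1; sign now -1
(157/79): 157 mod 79 = 78, so (157/79) = (78/79)
factor out 2^1: 78 = 2^1·39; with 79 mod 8 = 7, (2/79) = +1; sign now -1; continue with (39/79)
flip (39/79) -> (79/39): both odd, 39 mod 4 = 3, 79 mod 4 = 3, so the flip contributes -1; sign now +1
(79/39): 79 mod 39 = 1, so (79/39) = (1/39)
reached (1/39) = 1, so the symbol is +1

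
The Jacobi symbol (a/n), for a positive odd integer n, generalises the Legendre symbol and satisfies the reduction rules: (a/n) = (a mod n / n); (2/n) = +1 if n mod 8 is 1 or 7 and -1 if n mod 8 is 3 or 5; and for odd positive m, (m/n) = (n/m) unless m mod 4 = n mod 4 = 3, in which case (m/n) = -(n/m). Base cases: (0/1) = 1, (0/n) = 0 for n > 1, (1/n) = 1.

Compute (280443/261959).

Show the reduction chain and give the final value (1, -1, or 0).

1

(280443/261959): 280443 mod 261959 = 18484, so (280443/261959) = (18484/261959)
factor out 2^2: 18484 = 2^2·4621; with 261959 mod 8 = 7, (2/261959) = +1; sign now +1; continue with (4621/261959)
flip (4621/261959) -> (261959/4621): both odd, 4621 mod 4 = 1, 261959 mod 4 = 3, so the flip contributes +1; sign now +1
(261959/4621): 261959 mod 4621 = 3183, so (261959/4621) = (3183/4621)
flip (3183/4621) -> (4621/3183): both odd, 3183 mod 4 = 3, 4621 mod 4 = 1, so the flip contributes +1; sign now +1
(4621/3183): 4621 mod 3183 = 1438, so (4621/3183) = (1438/3183)
factor out 2^1: 1438 = 2^1·719; with 3183 mod 8 = 7, (2/3183) = +1; sign now +1; continue with (719/3183)
flip (719/3183) -> (3183/719): both odd, 719 mod 4 = 3, 3183 mod 4 = 3, so the flip contributes -1; sign now -1
(3183/719): 3183 mod 719 = 307, so (3183/719) = (307/719)
flip (307/719) -> (719/307): both odd, 307 mod 4 = 3, 719 mod 4 = 3, so the flip contributes -1; sign now +1
(719/307): 719 mod 307 = 105, so (719/307) = (105/307)
flip (105/307) -> (307/105): both odd, 105 mod 4 = 1, 307 mod 4 = 3, so the flip contributes +1; sign now +1
(307/105): 307 mod 105 = 97, so (307/105) = (97/105)
flip (97/105) -> (105/97): both odd, 97 mod 4 = 1, 105 mod 4 = 1, so the flip contributes +1; sign now +1
(105/97): 105 mod 97 = 8, so (105/97) = (8/97)
factor out 2^3: 8 = 2^3·1; with 97 mod 8 = 1, (2/97) = +1; sign now +1; continue with (1/97)
reached (1/97) = 1, so the symbol is +1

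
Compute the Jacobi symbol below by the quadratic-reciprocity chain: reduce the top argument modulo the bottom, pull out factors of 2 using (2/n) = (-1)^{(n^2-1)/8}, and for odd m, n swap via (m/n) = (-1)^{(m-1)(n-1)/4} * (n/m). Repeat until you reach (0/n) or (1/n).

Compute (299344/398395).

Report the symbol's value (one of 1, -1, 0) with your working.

factor out 2^4: 299344 = 2^4·18709; with 398395 mod 8 = 3, (2/398395) = -1; sign now +1; continue with (18709/398395)
flip (18709/398395) -> (398395/18709): both odd, 18709 mod 4 = 1, 398395 mod 4 = 3, so the flip contributes +1; sign now +1
(398395/18709): 398395 mod 18709 = 5506, so (398395/18709) = (5506/18709)
factor out 2^1: 5506 = 2^1·2753; with 18709 mod 8 = 5, (2/18709) = -1; sign now -1; continue with (2753/18709)
flip (2753/18709) -> (18709/2753): both odd, 2753 mod 4 = 1, 18709 mod 4 = 1, so the flip contributes +1; sign now -1
(18709/2753): 18709 mod 2753 = 2191, so (18709/2753) = (2191/2753)
flip (2191/2753) -> (2753/2191): both odd, 2191 mod 4 = 3, 2753 mod 4 = 1, so the flip contributes +1; sign now -1
(2753/2191): 2753 mod 2191 = 562, so (2753/2191) = (562/2191)
factor out 2^1: 562 = 2^1·281; with 2191 mod 8 = 7, (2/2191) = +1; sign now -1; continue with (281/2191)
flip (281/2191) -> (2191/281): both odd, 281 mod 4 = 1, 2191 mod 4 = 3, so the flip contributes +1; sign now -1
(2191/281): 2191 mod 281 = 224, so (2191/281) = (224/281)
factor out 2^5: 224 = 2^5·7; with 281 mod 8 = 1, (2/281) = +1; sign now -1; continue with (7/281)
flip (7/281) -> (281/7): both odd, 7 mod 4 = 3, 281 mod 4 = 1, so the flip contributes +1; sign now -1
(281/7): 281 mod 7 = 1, so (281/7) = (1/7)
reached (1/7) = 1, so the symbol is -1

-1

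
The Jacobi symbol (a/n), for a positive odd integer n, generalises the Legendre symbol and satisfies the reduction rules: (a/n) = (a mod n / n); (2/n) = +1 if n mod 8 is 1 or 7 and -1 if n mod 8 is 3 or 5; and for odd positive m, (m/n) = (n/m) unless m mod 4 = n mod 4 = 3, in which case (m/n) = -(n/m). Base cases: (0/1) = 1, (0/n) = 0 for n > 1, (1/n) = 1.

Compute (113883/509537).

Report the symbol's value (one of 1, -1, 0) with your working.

flip (113883/509537) -> (509537/113883): both odd, 113883 mod 4 = 3, 509537 mod 4 = 1, so the flip contributes +1; sign now +1
(509537/113883): 509537 mod 113883 = 54005, so (509537/113883) = (54005/113883)
flip (54005/113883) -> (113883/54005): both odd, 54005 mod 4 = 1, 113883 mod 4 = 3, so the flip contributes +1; sign now +1
(113883/54005): 113883 mod 54005 = 5873, so (113883/54005) = (5873/54005)
flip (5873/54005) -> (54005/5873): both odd, 5873 mod 4 = 1, 54005 mod 4 = 1, so the flip contributes +1; sign now +1
(54005/5873): 54005 mod 5873 = 1148, so (54005/5873) = (1148/5873)
factor out 2^2: 1148 = 2^2·287; with 5873 mod 8 = 1, (2/5873) = +1; sign now +1; continue with (287/5873)
flip (287/5873) -> (5873/287): both odd, 287 mod 4 = 3, 5873 mod 4 = 1, so the flip contributes +1; sign now +1
(5873/287): 5873 mod 287 = 133, so (5873/287) = (133/287)
flip (133/287) -> (287/133): both odd, 133 mod 4 = 1, 287 mod 4 = 3, so the flip contributes +1; sign now +1
(287/133): 287 mod 133 = 21, so (287/133) = (21/133)
flip (21/133) -> (133/21): both odd, 21 mod 4 = 1, 133 mod 4 = 1, so the flip contributes +1; sign now +1
(133/21): 133 mod 21 = 7, so (133/21) = (7/21)
flip (7/21) -> (21/7): both odd, 7 mod 4 = 3, 21 mod 4 = 1, so the flip contributes +1; sign now +1
(21/7): 21 mod 7 = 0, so (21/7) = (0/7)
reached (0/7); gcd(a, n) > 1, so (0/7) = 0 and the symbol is 0

0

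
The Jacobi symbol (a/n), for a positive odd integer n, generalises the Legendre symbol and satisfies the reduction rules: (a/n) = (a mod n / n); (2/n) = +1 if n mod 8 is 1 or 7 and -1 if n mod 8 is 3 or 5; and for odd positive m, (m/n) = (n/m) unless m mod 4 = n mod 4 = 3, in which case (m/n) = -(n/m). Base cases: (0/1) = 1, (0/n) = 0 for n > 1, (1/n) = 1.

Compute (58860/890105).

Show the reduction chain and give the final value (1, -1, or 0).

factor out 2^2: 58860 = 2^2·14715; with 890105 mod 8 = 1, (2/890105) = +1; sign now +1; continue with (14715/890105)
flip (14715/890105) -> (890105/14715): both odd, 14715 mod 4 = 3, 890105 mod 4 = 1, so the flip contributes +1; sign now +1
(890105/14715): 890105 mod 14715 = 7205, so (890105/14715) = (7205/14715)
flip (7205/14715) -> (14715/7205): both odd, 7205 mod 4 = 1, 14715 mod 4 = 3, so the flip contributes +1; sign now +1
(14715/7205): 14715 mod 7205 = 305, so (14715/7205) = (305/7205)
flip (305/7205) -> (7205/305): both odd, 305 mod 4 = 1, 7205 mod 4 = 1, so the flip contributes +1; sign now +1
(7205/305): 7205 mod 305 = 190, so (7205/305) = (190/305)
factor out 2^1: 190 = 2^1·95; with 305 mod 8 = 1, (2/305) = +1; sign now +1; continue with (95/305)
flip (95/305) -> (305/95): both odd, 95 mod 4 = 3, 305 mod 4 = 1, so the flip contributes +1; sign now +1
(305/95): 305 mod 95 = 20, so (305/95) = (20/95)
factor out 2^2: 20 = 2^2·5; with 95 mod 8 = 7, (2/95) = +1; sign now +1; continue with (5/95)
flip (5/95) -> (95/5): both odd, 5 mod 4 = 1, 95 mod 4 = 3, so the flip contributes +1; sign now +1
(95/5): 95 mod 5 = 0, so (95/5) = (0/5)
reached (0/5); gcd(a, n) > 1, so (0/5) = 0 and the symbol is 0

0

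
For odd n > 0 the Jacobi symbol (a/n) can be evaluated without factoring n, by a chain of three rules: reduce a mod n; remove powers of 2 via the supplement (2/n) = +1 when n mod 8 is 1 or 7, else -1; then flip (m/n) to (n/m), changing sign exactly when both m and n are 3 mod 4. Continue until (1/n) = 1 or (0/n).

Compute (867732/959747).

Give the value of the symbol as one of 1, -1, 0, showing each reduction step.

-1

factor out 2^2: 867732 = 2^2·216933; with 959747 mod 8 = 3, (2/959747) = -1; sign now +1; continue with (216933/959747)
flip (216933/959747) -> (959747/216933): both odd, 216933 mod 4 = 1, 959747 mod 4 = 3, so the flip contributes +1; sign now +1
(959747/216933): 959747 mod 216933 = 92015, so (959747/216933) = (92015/216933)
flip (92015/216933) -> (216933/92015): both odd, 92015 mod 4 = 3, 216933 mod 4 = 1, so the flip contributes +1; sign now +1
(216933/92015): 216933 mod 92015 = 32903, so (216933/92015) = (32903/92015)
flip (32903/92015) -> (92015/32903): both odd, 32903 mod 4 = 3, 92015 mod 4 = 3, so the flip contributes -1; sign now -1
(92015/32903): 92015 mod 32903 = 26209, so (92015/32903) = (26209/32903)
flip (26209/32903) -> (32903/26209): both odd, 26209 mod 4 = 1, 32903 mod 4 = 3, so the flip contributes +1; sign now -1
(32903/26209): 32903 mod 26209 = 6694, so (32903/26209) = (6694/26209)
factor out 2^1: 6694 = 2^1·3347; with 26209 mod 8 = 1, (2/26209) = +1; sign now -1; continue with (3347/26209)
flip (3347/26209) -> (26209/3347): both odd, 3347 mod 4 = 3, 26209 mod 4 = 1, so the flip contributes +1; sign now -1
(26209/3347): 26209 mod 3347 = 2780, so (26209/3347) = (2780/3347)
factor out 2^2: 2780 = 2^2·695; with 3347 mod 8 = 3, (2/3347) = -1; sign now -1; continue with (695/3347)
flip (695/3347) -> (3347/695): both odd, 695 mod 4 = 3, 3347 mod 4 = 3, so the flip contributes -1; sign now +1
(3347/695): 3347 mod 695 = 567, so (3347/695) = (567/695)
flip (567/695) -> (695/567): both odd, 567 mod 4 = 3, 695 mod 4 = 3, so the flip contributes -1; sign now -1
(695/567): 695 mod 567 = 128, so (695/567) = (128/567)
factor out 2^7: 128 = 2^7·1; with 567 mod 8 = 7, (2/567) = +1; sign now -1; continue with (1/567)
reached (1/567) = 1, so the symbol is -1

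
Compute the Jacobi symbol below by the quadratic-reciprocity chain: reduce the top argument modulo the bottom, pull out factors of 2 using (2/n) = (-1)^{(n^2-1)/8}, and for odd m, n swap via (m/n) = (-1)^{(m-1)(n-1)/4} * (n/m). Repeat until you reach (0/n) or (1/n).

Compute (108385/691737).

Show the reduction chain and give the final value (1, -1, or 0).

reciprocity: (108385/691737) = +1·(691737/108385) since 108385 mod 4 = 1, 691737 mod 4 = 1; sign now +1
(691737/108385) = (41427/108385)   [reduce mod 108385]
reciprocity: (41427/108385) = +1·(108385/41427) since 41427 mod 4 = 3, 108385 mod 4 = 1; sign now +1
(108385/41427) = (25531/41427)   [reduce mod 41427]
reciprocity: (25531/41427) = -1·(41427/25531) since 25531 mod 4 = 3, 41427 mod 4 = 3; sign now -1
(41427/25531) = (15896/25531)   [reduce mod 25531]
15896 = 2^3·1987; (2/25531) = -1 since 25531 mod 8 = 3, so (15896/25531) = (-1)^3·(1987/25531); sign now +1
reciprocity: (1987/25531) = -1·(25531/1987) since 1987 mod 4 = 3, 25531 mod 4 = 3; sign now -1
(25531/1987) = (1687/1987)   [reduce mod 1987]
reciprocity: (1687/1987) = -1·(1987/1687) since 1687 mod 4 = 3, 1987 mod 4 = 3; sign now +1
(1987/1687) = (300/1687)   [reduce mod 1687]
300 = 2^2·75; (2/1687) = +1 since 1687 mod 8 = 7, so (300/1687) = (+1)^2·(75/1687); sign now +1
reciprocity: (75/1687) = -1·(1687/75) since 75 mod 4 = 3, 1687 mod 4 = 3; sign now -1
(1687/75) = (37/75)   [reduce mod 75]
reciprocity: (37/75) = +1·(75/37) since 37 mod 4 = 1, 75 mod 4 = 3; sign now -1
(75/37) = (1/37)   [reduce mod 37]
(1/37) = 1; final value = sign = -1

-1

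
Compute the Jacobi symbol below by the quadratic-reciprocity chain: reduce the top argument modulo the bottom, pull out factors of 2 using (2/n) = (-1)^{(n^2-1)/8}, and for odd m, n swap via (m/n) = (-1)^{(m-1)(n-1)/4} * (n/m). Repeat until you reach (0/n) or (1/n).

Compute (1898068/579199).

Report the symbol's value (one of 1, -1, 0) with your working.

(1898068/579199) = (160471/579199)   [reduce mod 579199]
reciprocity: (160471/579199) = -1·(579199/160471) since 160471 mod 4 = 3, 579199 mod 4 = 3; sign now -1
(579199/160471) = (97786/160471)   [reduce mod 160471]
97786 = 2^1·48893; (2/160471) = +1 since 160471 mod 8 = 7, so (97786/160471) = (+1)^1·(48893/160471); sign now -1
reciprocity: (48893/160471) = +1·(160471/48893) since 48893 mod 4 = 1, 160471 mod 4 = 3; sign now -1
(160471/48893) = (13792/48893)   [reduce mod 48893]
13792 = 2^5·431; (2/48893) = -1 since 48893 mod 8 = 5, so (13792/48893) = (-1)^5·(431/48893); sign now +1
reciprocity: (431/48893) = +1·(48893/431) since 431 mod 4 = 3, 48893 mod 4 = 1; sign now +1
(48893/431) = (190/431)   [reduce mod 431]
190 = 2^1·95; (2/431) = +1 since 431 mod 8 = 7, so (190/431) = (+1)^1·(95/431); sign now +1
reciprocity: (95/431) = -1·(431/95) since 95 mod 4 = 3, 431 mod 4 = 3; sign now -1
(431/95) = (51/95)   [reduce mod 95]
reciprocity: (51/95) = -1·(95/51) since 51 mod 4 = 3, 95 mod 4 = 3; sign now +1
(95/51) = (44/51)   [reduce mod 51]
44 = 2^2·11; (2/51) = -1 since 51 mod 8 = 3, so (44/51) = (-1)^2·(11/51); sign now +1
reciprocity: (11/51) = -1·(51/11) since 11 mod 4 = 3, 51 mod 4 = 3; sign now -1
(51/11) = (7/11)   [reduce mod 11]
reciprocity: (7/11) = -1·(11/7) since 7 mod 4 = 3, 11 mod 4 = 3; sign now +1
(11/7) = (4/7)   [reduce mod 7]
4 = 2^2·1; (2/7) = +1 since 7 mod 8 = 7, so (4/7) = (+1)^2·(1/7); sign now +1
(1/7) = 1; final value = sign = +1

1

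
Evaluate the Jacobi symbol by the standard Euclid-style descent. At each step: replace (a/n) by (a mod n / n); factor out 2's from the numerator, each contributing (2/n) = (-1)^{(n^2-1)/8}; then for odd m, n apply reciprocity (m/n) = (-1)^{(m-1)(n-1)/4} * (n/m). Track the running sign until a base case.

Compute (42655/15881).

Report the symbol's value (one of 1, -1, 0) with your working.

(42655/15881): 42655 mod 15881 = 10893, so (42655/15881) = (10893/15881)
flip (10893/15881) -> (15881/10893): both odd, 10893 mod 4 = 1, 15881 mod 4 = 1, so the flip contributes +1; sign now +1
(15881/10893): 15881 mod 10893 = 4988, so (15881/10893) = (4988/10893)
factor out 2^2: 4988 = 2^2·1247; with 10893 mod 8 = 5, (2/10893) = -1; sign now +1; continue with (1247/10893)
flip (1247/10893) -> (10893/1247): both odd, 1247 mod 4 = 3, 10893 mod 4 = 1, so the flip contributes +1; sign now +1
(10893/1247): 10893 mod 1247 = 917, so (10893/1247) = (917/1247)
flip (917/1247) -> (1247/917): both odd, 917 mod 4 = 1, 1247 mod 4 = 3, so the flip contributes +1; sign now +1
(1247/917): 1247 mod 917 = 330, so (1247/917) = (330/917)
factor out 2^1: 330 = 2^1·165; with 917 mod 8 = 5, (2/917) = -1; sign now -1; continue with (165/917)
flip (165/917) -> (917/165): both odd, 165 mod 4 = 1, 917 mod 4 = 1, so the flip contributes +1; sign now -1
(917/165): 917 mod 165 = 92, so (917/165) = (92/165)
factor out 2^2: 92 = 2^2·23; with 165 mod 8 = 5, (2/165) = -1; sign now -1; continue with (23/165)
flip (23/165) -> (165/23): both odd, 23 mod 4 = 3, 165 mod 4 = 1, so the flip contributes +1; sign now -1
(165/23): 165 mod 23 = 4, so (165/23) = (4/23)
factor out 2^2: 4 = 2^2·1; with 23 mod 8 = 7, (2/23) = +1; sign now -1; continue with (1/23)
reached (1/23) = 1, so the symbol is -1

-1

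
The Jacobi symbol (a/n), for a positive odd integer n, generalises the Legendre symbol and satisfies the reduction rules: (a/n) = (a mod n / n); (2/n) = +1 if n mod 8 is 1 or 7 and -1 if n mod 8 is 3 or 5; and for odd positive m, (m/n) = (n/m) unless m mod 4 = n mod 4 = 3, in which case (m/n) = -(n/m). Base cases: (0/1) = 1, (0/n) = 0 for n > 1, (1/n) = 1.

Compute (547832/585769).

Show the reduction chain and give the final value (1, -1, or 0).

factor out 2^3: 547832 = 2^3·68479; with 585769 mod 8 = 1, (2/585769) = +1; sign now +1; continue with (68479/585769)
flip (68479/585769) -> (585769/68479): both odd, 68479 mod 4 = 3, 585769 mod 4 = 1, so the flip contributes +1; sign now +1
(585769/68479): 585769 mod 68479 = 37937, so (585769/68479) = (37937/68479)
flip (37937/68479) -> (68479/37937): both odd, 37937 mod 4 = 1, 68479 mod 4 = 3, so the flip contributes +1; sign now +1
(68479/37937): 68479 mod 37937 = 30542, so (68479/37937) = (30542/37937)
factor out 2^1: 30542 = 2^1·15271; with 37937 mod 8 = 1, (2/37937) = +1; sign now +1; continue with (15271/37937)
flip (15271/37937) -> (37937/15271): both odd, 15271 mod 4 = 3, 37937 mod 4 = 1, so the flip contributes +1; sign now +1
(37937/15271): 37937 mod 15271 = 7395, so (37937/15271) = (7395/15271)
flip (7395/15271) -> (15271/7395): both odd, 7395 mod 4 = 3, 15271 mod 4 = 3, so the flip contributes -1; sign now -1
(15271/7395): 15271 mod 7395 = 481, so (15271/7395) = (481/7395)
flip (481/7395) -> (7395/481): both odd, 481 mod 4 = 1, 7395 mod 4 = 3, so the flip contributes +1; sign now -1
(7395/481): 7395 mod 481 = 180, so (7395/481) = (180/481)
factor out 2^2: 180 = 2^2·45; with 481 mod 8 = 1, (2/481) = +1; sign now -1; continue with (45/481)
flip (45/481) -> (481/45): both odd, 45 mod 4 = 1, 481 mod 4 = 1, so the flip contributes +1; sign now -1
(481/45): 481 mod 45 = 31, so (481/45) = (31/45)
flip (31/45) -> (45/31): both odd, 31 mod 4 = 3, 45 mod 4 = 1, so the flip contributes +1; sign now -1
(45/31): 45 mod 31 = 14, so (45/31) = (14/31)
factor out 2^1: 14 = 2^1·7; with 31 mod 8 = 7, (2/31) = +1; sign now -1; continue with (7/31)
flip (7/31) -> (31/7): both odd, 7 mod 4 = 3, 31 mod 4 = 3, so the flip contributes -1; sign now +1
(31/7): 31 mod 7 = 3, so (31/7) = (3/7)
flip (3/7) -> (7/3): both odd, 3 mod 4 = 3, 7 mod 4 = 3, so the flip contributes -1; sign now -1
(7/3): 7 mod 3 = 1, so (7/3) = (1/3)
reached (1/3) = 1, so the symbol is -1

-1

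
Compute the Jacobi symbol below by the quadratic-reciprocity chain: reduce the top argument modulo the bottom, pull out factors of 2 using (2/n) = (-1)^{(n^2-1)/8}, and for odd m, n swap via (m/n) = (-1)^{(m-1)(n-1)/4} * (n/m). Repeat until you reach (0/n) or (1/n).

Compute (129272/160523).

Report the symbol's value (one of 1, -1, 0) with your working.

129272 = 2^3·16159; (2/160523) = -1 since 160523 mod 8 = 3, so (129272/160523) = (-1)^3·(16159/160523); sign now -1
reciprocity: (16159/160523) = -1·(160523/16159) since 16159 mod 4 = 3, 160523 mod 4 = 3; sign now +1
(160523/16159) = (15092/16159)   [reduce mod 16159]
15092 = 2^2·3773; (2/16159) = +1 since 16159 mod 8 = 7, so (15092/16159) = (+1)^2·(3773/16159); sign now +1
reciprocity: (3773/16159) = +1·(16159/3773) since 3773 mod 4 = 1, 16159 mod 4 = 3; sign now +1
(16159/3773) = (1067/3773)   [reduce mod 3773]
reciprocity: (1067/3773) = +1·(3773/1067) since 1067 mod 4 = 3, 3773 mod 4 = 1; sign now +1
(3773/1067) = (572/1067)   [reduce mod 1067]
572 = 2^2·143; (2/1067) = -1 since 1067 mod 8 = 3, so (572/1067) = (-1)^2·(143/1067); sign now +1
reciprocity: (143/1067) = -1·(1067/143) since 143 mod 4 = 3, 1067 mod 4 = 3; sign now -1
(1067/143) = (66/143)   [reduce mod 143]
66 = 2^1·33; (2/143) = +1 since 143 mod 8 = 7, so (66/143) = (+1)^1·(33/143); sign now -1
reciprocity: (33/143) = +1·(143/33) since 33 mod 4 = 1, 143 mod 4 = 3; sign now -1
(143/33) = (11/33)   [reduce mod 33]
reciprocity: (11/33) = +1·(33/11) since 11 mod 4 = 3, 33 mod 4 = 1; sign now -1
(33/11) = (0/11)   [reduce mod 11]
(0/11) = 0   [gcd(a, n) > 1]; final value = 0

0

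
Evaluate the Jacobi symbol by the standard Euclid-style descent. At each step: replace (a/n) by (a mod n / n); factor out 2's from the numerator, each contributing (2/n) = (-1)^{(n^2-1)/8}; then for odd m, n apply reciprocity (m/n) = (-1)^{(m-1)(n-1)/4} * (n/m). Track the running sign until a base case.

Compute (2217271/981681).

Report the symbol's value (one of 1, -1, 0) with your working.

(2217271/981681) = (253909/981681)   [reduce mod 981681]
reciprocity: (253909/981681) = +1·(981681/253909) since 253909 mod 4 = 1, 981681 mod 4 = 1; sign now +1
(981681/253909) = (219954/253909)   [reduce mod 253909]
219954 = 2^1·109977; (2/253909) = -1 since 253909 mod 8 = 5, so (219954/253909) = (-1)^1·(109977/253909); sign now -1
reciprocity: (109977/253909) = +1·(253909/109977) since 109977 mod 4 = 1, 253909 mod 4 = 1; sign now -1
(253909/109977) = (33955/109977)   [reduce mod 109977]
reciprocity: (33955/109977) = +1·(109977/33955) since 33955 mod 4 = 3, 109977 mod 4 = 1; sign now -1
(109977/33955) = (8112/33955)   [reduce mod 33955]
8112 = 2^4·507; (2/33955) = -1 since 33955 mod 8 = 3, so (8112/33955) = (-1)^4·(507/33955); sign now -1
reciprocity: (507/33955) = -1·(33955/507) since 507 mod 4 = 3, 33955 mod 4 = 3; sign now +1
(33955/507) = (493/507)   [reduce mod 507]
reciprocity: (493/507) = +1·(507/493) since 493 mod 4 = 1, 507 mod 4 = 3; sign now +1
(507/493) = (14/493)   [reduce mod 493]
14 = 2^1·7; (2/493) = -1 since 493 mod 8 = 5, so (14/493) = (-1)^1·(7/493); sign now -1
reciprocity: (7/493) = +1·(493/7) since 7 mod 4 = 3, 493 mod 4 = 1; sign now -1
(493/7) = (3/7)   [reduce mod 7]
reciprocity: (3/7) = -1·(7/3) since 3 mod 4 = 3, 7 mod 4 = 3; sign now +1
(7/3) = (1/3)   [reduce mod 3]
(1/3) = 1; final value = sign = +1

1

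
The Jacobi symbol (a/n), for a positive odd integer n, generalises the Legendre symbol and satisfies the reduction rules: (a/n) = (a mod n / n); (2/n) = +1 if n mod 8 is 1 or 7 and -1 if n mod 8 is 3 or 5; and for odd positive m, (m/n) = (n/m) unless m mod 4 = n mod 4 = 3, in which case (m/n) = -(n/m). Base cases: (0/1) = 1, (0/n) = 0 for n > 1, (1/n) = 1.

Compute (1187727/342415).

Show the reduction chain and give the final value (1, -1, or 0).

-1

(1187727/342415) = (160482/342415)   [reduce mod 342415]
160482 = 2^1·80241; (2/342415) = +1 since 342415 mod 8 = 7, so (160482/342415) = (+1)^1·(80241/342415); sign now +1
reciprocity: (80241/342415) = +1·(342415/80241) since 80241 mod 4 = 1, 342415 mod 4 = 3; sign now +1
(342415/80241) = (21451/80241)   [reduce mod 80241]
reciprocity: (21451/80241) = +1·(80241/21451) since 21451 mod 4 = 3, 80241 mod 4 = 1; sign now +1
(80241/21451) = (15888/21451)   [reduce mod 21451]
15888 = 2^4·993; (2/21451) = -1 since 21451 mod 8 = 3, so (15888/21451) = (-1)^4·(993/21451); sign now +1
reciprocity: (993/21451) = +1·(21451/993) since 993 mod 4 = 1, 21451 mod 4 = 3; sign now +1
(21451/993) = (598/993)   [reduce mod 993]
598 = 2^1·299; (2/993) = +1 since 993 mod 8 = 1, so (598/993) = (+1)^1·(299/993); sign now +1
reciprocity: (299/993) = +1·(993/299) since 299 mod 4 = 3, 993 mod 4 = 1; sign now +1
(993/299) = (96/299)   [reduce mod 299]
96 = 2^5·3; (2/299) = -1 since 299 mod 8 = 3, so (96/299) = (-1)^5·(3/299); sign now -1
reciprocity: (3/299) = -1·(299/3) since 3 mod 4 = 3, 299 mod 4 = 3; sign now +1
(299/3) = (2/3)   [reduce mod 3]
2 = 2^1·1; (2/3) = -1 since 3 mod 8 = 3, so (2/3) = (-1)^1·(1/3); sign now -1
(1/3) = 1; final value = sign = -1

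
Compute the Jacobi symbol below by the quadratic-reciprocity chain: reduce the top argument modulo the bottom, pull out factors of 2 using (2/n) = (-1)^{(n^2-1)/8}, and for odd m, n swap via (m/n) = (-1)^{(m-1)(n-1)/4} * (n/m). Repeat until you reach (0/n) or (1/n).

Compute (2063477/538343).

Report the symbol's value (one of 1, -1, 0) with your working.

(2063477/538343) = (448448/538343)   [reduce mod 538343]
448448 = 2^6·7007; (2/538343) = +1 since 538343 mod 8 = 7, so (448448/538343) = (+1)^6·(7007/538343); sign now +1
reciprocity: (7007/538343) = -1·(538343/7007) since 7007 mod 4 = 3, 538343 mod 4 = 3; sign now -1
(538343/7007) = (5811/7007)   [reduce mod 7007]
reciprocity: (5811/7007) = -1·(7007/5811) since 5811 mod 4 = 3, 7007 mod 4 = 3; sign now +1
(7007/5811) = (1196/5811)   [reduce mod 5811]
1196 = 2^2·299; (2/5811) = -1 since 5811 mod 8 = 3, so (1196/5811) = (-1)^2·(299/5811); sign now +1
reciprocity: (299/5811) = -1·(5811/299) since 299 mod 4 = 3, 5811 mod 4 = 3; sign now -1
(5811/299) = (130/299)   [reduce mod 299]
130 = 2^1·65; (2/299) = -1 since 299 mod 8 = 3, so (130/299) = (-1)^1·(65/299); sign now +1
reciprocity: (65/299) = +1·(299/65) since 65 mod 4 = 1, 299 mod 4 = 3; sign now +1
(299/65) = (39/65)   [reduce mod 65]
reciprocity: (39/65) = +1·(65/39) since 39 mod 4 = 3, 65 mod 4 = 1; sign now +1
(65/39) = (26/39)   [reduce mod 39]
26 = 2^1·13; (2/39) = +1 since 39 mod 8 = 7, so (26/39) = (+1)^1·(13/39); sign now +1
reciprocity: (13/39) = +1·(39/13) since 13 mod 4 = 1, 39 mod 4 = 3; sign now +1
(39/13) = (0/13)   [reduce mod 13]
(0/13) = 0   [gcd(a, n) > 1]; final value = 0

0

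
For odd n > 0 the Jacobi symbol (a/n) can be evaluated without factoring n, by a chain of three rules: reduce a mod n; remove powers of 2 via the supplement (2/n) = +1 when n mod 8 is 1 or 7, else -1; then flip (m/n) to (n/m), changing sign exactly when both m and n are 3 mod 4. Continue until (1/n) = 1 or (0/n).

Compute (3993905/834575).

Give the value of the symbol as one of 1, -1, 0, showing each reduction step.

(3993905/834575): 3993905 mod 834575 = 655605, so (3993905/834575) = (655605/834575)
flip (655605/834575) -> (834575/655605): both odd, 655605 mod 4 = 1, 834575 mod 4 = 3, so the flip contributes +1; sign now +1
(834575/655605): 834575 mod 655605 = 178970, so (834575/655605) = (178970/655605)
factor out 2^1: 178970 = 2^1·89485; with 655605 mod 8 = 5, (2/655605) = -1; sign now -1; continue with (89485/655605)
flip (89485/655605) -> (655605/89485): both odd, 89485 mod 4 = 1, 655605 mod 4 = 1, so the flip contributes +1; sign now -1
(655605/89485): 655605 mod 89485 = 29210, so (655605/89485) = (29210/89485)
factor out 2^1: 29210 = 2^1·14605; with 89485 mod 8 = 5, (2/89485) = -1; sign now +1; continue with (14605/89485)
flip (14605/89485) -> (89485/14605): both odd, 14605 mod 4 = 1, 89485 mod 4 = 1, so the flip contributes +1; sign now +1
(89485/14605): 89485 mod 14605 = 1855, so (89485/14605) = (1855/14605)
flip (1855/14605) -> (14605/1855): both odd, 1855 mod 4 = 3, 14605 mod 4 = 1, so the flip contributes +1; sign now +1
(14605/1855): 14605 mod 1855 = 1620, so (14605/1855) = (1620/1855)
factor out 2^2: 1620 = 2^2·405; with 1855 mod 8 = 7, (2/1855) = +1; sign now +1; continue with (405/1855)
flip (405/1855) -> (1855/405): both odd, 405 mod 4 = 1, 1855 mod 4 = 3, so the flip contributes +1; sign now +1
(1855/405): 1855 mod 405 = 235, so (1855/405) = (235/405)
flip (235/405) -> (405/235): both odd, 235 mod 4 = 3, 405 mod 4 = 1, so the flip contributes +1; sign now +1
(405/235): 405 mod 235 = 170, so (405/235) = (170/235)
factor out 2^1: 170 = 2^1·85; with 235 mod 8 = 3, (2/235) = -1; sign now -1; continue with (85/235)
flip (85/235) -> (235/85): both odd, 85 mod 4 = 1, 235 mod 4 = 3, so the flip contributes +1; sign now -1
(235/85): 235 mod 85 = 65, so (235/85) = (65/85)
flip (65/85) -> (85/65): both odd, 65 mod 4 = 1, 85 mod 4 = 1, so the flip contributes +1; sign now -1
(85/65): 85 mod 65 = 20, so (85/65) = (20/65)
factor out 2^2: 20 = 2^2·5; with 65 mod 8 = 1, (2/65) = +1; sign now -1; continue with (5/65)
flip (5/65) -> (65/5): both odd, 5 mod 4 = 1, 65 mod 4 = 1, so the flip contributes +1; sign now -1
(65/5): 65 mod 5 = 0, so (65/5) = (0/5)
reached (0/5); gcd(a, n) > 1, so (0/5) = 0 and the symbol is 0

0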